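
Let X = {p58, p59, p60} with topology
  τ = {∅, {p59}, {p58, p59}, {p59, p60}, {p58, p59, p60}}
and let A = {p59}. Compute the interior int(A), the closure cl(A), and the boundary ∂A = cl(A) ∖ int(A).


int(A) = {p59}, cl(A) = {p58, p59, p60}, ∂A = {p58, p60}.

Closed sets in (X, τ) are complements of opens:
  closed(X, τ) = {∅, {p58}, {p60}, {p58, p60}, {p58, p59, p60}}.
int(A) = ⋃ {U ∈ τ : U ⊆ A}. Opens contained in A: ∅, {p59}.
Taking the union of these: int(A) = {p59}.
cl(A) = ⋂ {C closed : A ⊆ C}. Closed sets containing A: {p58, p59, p60}.
Intersecting these: cl(A) = {p58, p59, p60}.
∂A = cl(A) ∖ int(A) = {p58, p59, p60} ∖ {p59} = {p58, p60}.


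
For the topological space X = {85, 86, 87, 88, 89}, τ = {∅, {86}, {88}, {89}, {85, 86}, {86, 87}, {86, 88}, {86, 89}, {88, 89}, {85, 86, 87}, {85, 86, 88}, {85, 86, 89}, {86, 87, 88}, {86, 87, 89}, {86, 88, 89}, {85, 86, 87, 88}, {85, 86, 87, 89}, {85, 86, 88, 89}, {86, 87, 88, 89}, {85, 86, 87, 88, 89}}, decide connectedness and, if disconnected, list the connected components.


(X, τ) is disconnected; components = [{88}, {89}, {85, 86, 87}].

Find clopen sets (U ∈ τ with X ∖ U ∈ τ):
  U = ∅, X ∖ U = {85, 86, 87, 88, 89} — both open, so U is clopen.
  U = {88}, X ∖ U = {85, 86, 87, 89} — both open, so U is clopen.
  U = {89}, X ∖ U = {85, 86, 87, 88} — both open, so U is clopen.
  U = {88, 89}, X ∖ U = {85, 86, 87} — both open, so U is clopen.
  U = {85, 86, 87}, X ∖ U = {88, 89} — both open, so U is clopen.
  U = {85, 86, 87, 88}, X ∖ U = {89} — both open, so U is clopen.
  U = {85, 86, 87, 89}, X ∖ U = {88} — both open, so U is clopen.
  U = {85, 86, 87, 88, 89}, X ∖ U = ∅ — both open, so U is clopen.
Nontrivial clopen(s) exist: e.g. {89}. So (X, τ) is disconnected.
Compute connected components by grouping points that agree on all clopens:
  component: {88}
  component: {89}
  component: {85, 86, 87}


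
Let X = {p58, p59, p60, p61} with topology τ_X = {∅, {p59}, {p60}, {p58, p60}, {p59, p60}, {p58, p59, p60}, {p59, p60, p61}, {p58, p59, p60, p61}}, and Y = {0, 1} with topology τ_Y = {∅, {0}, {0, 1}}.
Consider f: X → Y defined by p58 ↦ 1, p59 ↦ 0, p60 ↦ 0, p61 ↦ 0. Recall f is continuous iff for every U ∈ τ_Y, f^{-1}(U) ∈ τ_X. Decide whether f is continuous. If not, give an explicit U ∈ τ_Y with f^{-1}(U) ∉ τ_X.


f IS continuous.

Compute f^{-1}(U) for each U ∈ τ_Y:
  U = ∅: f^{-1}(U) = ∅ ∈ τ_X ✓.
  U = {0}: f^{-1}(U) = {p59, p60, p61} ∈ τ_X ✓.
  U = {0, 1}: f^{-1}(U) = {p58, p59, p60, p61} ∈ τ_X ✓.
Every preimage lies in τ_X, so f IS continuous.


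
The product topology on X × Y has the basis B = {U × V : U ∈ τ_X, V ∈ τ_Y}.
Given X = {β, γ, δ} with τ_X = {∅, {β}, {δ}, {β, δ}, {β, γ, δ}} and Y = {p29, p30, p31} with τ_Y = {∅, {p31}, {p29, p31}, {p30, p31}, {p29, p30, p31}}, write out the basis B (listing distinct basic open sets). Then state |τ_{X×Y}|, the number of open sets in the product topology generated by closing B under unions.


Basis B = {∅ × ∅, {β} × {p31}, {δ} × {p31}, {β} × {p29, p31}, {β} × {p30, p31}, {β, δ} × {p31}, {δ} × {p29, p31}, {δ} × {p30, p31}, {β} × {p29, p30, p31}, {β, γ, δ} × {p31}, {δ} × {p29, p30, p31}, {β, δ} × {p29, p31}, {β, δ} × {p30, p31}, {β, δ} × {p29, p30, p31}, {β, γ, δ} × {p29, p31}, {β, γ, δ} × {p30, p31}, {β, γ, δ} × {p29, p30, p31}}; |τ_{X×Y}| = 50.

Enumerate products U × V with U ∈ τ_X, V ∈ τ_Y (deduplicated):
  ∅ × ∅ = {} (∅)
  {β} × {p31} = {(β,p31)}
  {δ} × {p31} = {(δ,p31)}
  {β} × {p29, p31} = {(β,p29), (β,p31)}
  {β} × {p30, p31} = {(β,p30), (β,p31)}
  {β, δ} × {p31} = {(β,p31), (δ,p31)}
  {δ} × {p29, p31} = {(δ,p29), (δ,p31)}
  {δ} × {p30, p31} = {(δ,p30), (δ,p31)}
  {β} × {p29, p30, p31} = {(β,p29), (β,p30), (β,p31)}
  {β, γ, δ} × {p31} = {(β,p31), (γ,p31), (δ,p31)}
  {δ} × {p29, p30, p31} = {(δ,p29), (δ,p30), (δ,p31)}
  {β, δ} × {p29, p31} = {(β,p29), (β,p31), (δ,p29), (δ,p31)}
  {β, δ} × {p30, p31} = {(β,p30), (β,p31), (δ,p30), (δ,p31)}
  {β, δ} × {p29, p30, p31} = {(β,p29), (β,p30), (β,p31), (δ,p29), (δ,p30), (δ,p31)}
  {β, γ, δ} × {p29, p31} = {(β,p29), (β,p31), (γ,p29), (γ,p31), (δ,p29), (δ,p31)}
  {β, γ, δ} × {p30, p31} = {(β,p30), (β,p31), (γ,p30), (γ,p31), (δ,p30), (δ,p31)}
  {β, γ, δ} × {p29, p30, p31} = {(β,p29), (β,p30), (β,p31), (γ,p29), (γ,p30), (γ,p31), (δ,p29), (δ,p30), (δ,p31)}
These 17 distinct sets form the basis B.
Close under arbitrary unions to get τ_{X×Y}; counting gives |τ_{X×Y}| = 50.


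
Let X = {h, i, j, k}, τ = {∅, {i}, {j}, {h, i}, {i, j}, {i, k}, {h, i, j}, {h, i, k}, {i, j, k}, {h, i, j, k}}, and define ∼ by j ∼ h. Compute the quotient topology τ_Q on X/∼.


X/∼ = {[h=j], [i], [k]}; |τ_Q| = 5.

Equivalence classes: [h=j], [i], [k].
Quotient map π: X → X/∼ sends h ↦ [h=j], i ↦ [i], j ↦ [h=j], k ↦ [k].
For each subset V ⊆ X/∼, compute π^{-1}(V) ⊆ X and check whether π^{-1}(V) ∈ τ. V is open in τ_Q iff π^{-1}(V) ∈ τ.
  V = {}: π^{-1}(V) = ∅ ∈ τ ✓.
  V = {[h=j]}: π^{-1}(V) = {h, j} ∉ τ ✗.
  V = {[i]}: π^{-1}(V) = {i} ∈ τ ✓.
  V = {[h=j], [i]}: π^{-1}(V) = {h, i, j} ∈ τ ✓.
  V = {[k]}: π^{-1}(V) = {k} ∉ τ ✗.
  V = {[h=j], [k]}: π^{-1}(V) = {h, j, k} ∉ τ ✗.
  V = {[i], [k]}: π^{-1}(V) = {i, k} ∈ τ ✓.
  V = {[h=j], [i], [k]}: π^{-1}(V) = {h, i, j, k} ∈ τ ✓.
Open sets in the quotient: τ_Q = {{}, {[i]}, {[h=j], [i]}, {[i], [k]}, {[h=j], [i], [k]}} (5 elements).


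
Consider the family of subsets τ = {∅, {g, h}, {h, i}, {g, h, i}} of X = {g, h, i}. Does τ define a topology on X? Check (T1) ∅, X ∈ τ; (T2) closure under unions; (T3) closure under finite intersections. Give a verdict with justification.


τ is NOT a topology on X.

Axiom (T1): ∅ ∈ τ? Yes; X ∈ τ? Yes.
Axiom (T2/T3): check pairwise unions and intersections of members of τ.
Counterexample for (T3): {g, h} ∩ {h, i} = {h} ∉ τ. Therefore τ is NOT a topology.


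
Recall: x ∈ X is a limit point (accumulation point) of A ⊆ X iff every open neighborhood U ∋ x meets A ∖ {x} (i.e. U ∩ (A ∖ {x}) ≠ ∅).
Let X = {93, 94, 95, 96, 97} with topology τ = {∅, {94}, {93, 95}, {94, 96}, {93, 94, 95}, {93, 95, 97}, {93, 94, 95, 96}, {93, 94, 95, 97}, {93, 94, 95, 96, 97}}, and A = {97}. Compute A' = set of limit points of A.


A' = ∅

For each x ∈ X, list the open sets U ∈ τ with x ∈ U, then check whether U ∩ (A ∖ {x}) ≠ ∅ for every such U.
  x = 93: open {93, 95} ∋ x has {93, 95} ∩ (A ∖ {93}) = ∅, so x is NOT a limit point.
  x = 94: open {94} ∋ x has {94} ∩ (A ∖ {94}) = ∅, so x is NOT a limit point.
  x = 95: open {93, 95} ∋ x has {93, 95} ∩ (A ∖ {95}) = ∅, so x is NOT a limit point.
  x = 96: open {94, 96} ∋ x has {94, 96} ∩ (A ∖ {96}) = ∅, so x is NOT a limit point.
  x = 97: open {93, 95, 97} ∋ x has {93, 95, 97} ∩ (A ∖ {97}) = ∅, so x is NOT a limit point.
Collecting: A' = ∅.


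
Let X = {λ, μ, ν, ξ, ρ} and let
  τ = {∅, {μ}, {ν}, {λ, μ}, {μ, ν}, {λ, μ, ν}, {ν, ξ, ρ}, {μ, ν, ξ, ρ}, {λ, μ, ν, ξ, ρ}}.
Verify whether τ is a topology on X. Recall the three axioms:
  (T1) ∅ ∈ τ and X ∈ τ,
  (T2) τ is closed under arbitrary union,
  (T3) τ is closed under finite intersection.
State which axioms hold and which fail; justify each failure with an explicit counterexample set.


τ IS a topology on X.

Axiom (T1): ∅ ∈ τ? Yes; X ∈ τ? Yes.
Axiom (T2/T3): check pairwise unions and intersections of members of τ.
All pairwise intersections and unions checked — each lies in τ. Therefore τ satisfies (T1), (T2), (T3): it IS a topology on X.


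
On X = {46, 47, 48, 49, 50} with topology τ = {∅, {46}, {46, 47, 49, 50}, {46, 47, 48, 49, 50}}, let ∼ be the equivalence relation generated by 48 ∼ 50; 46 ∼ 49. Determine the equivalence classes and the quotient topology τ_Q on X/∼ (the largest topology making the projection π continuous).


X/∼ = {[46=49], [47], [48=50]}; |τ_Q| = 2.

Equivalence classes: [46=49], [47], [48=50].
Quotient map π: X → X/∼ sends 46 ↦ [46=49], 47 ↦ [47], 48 ↦ [48=50], 49 ↦ [46=49], 50 ↦ [48=50].
For each subset V ⊆ X/∼, compute π^{-1}(V) ⊆ X and check whether π^{-1}(V) ∈ τ. V is open in τ_Q iff π^{-1}(V) ∈ τ.
  V = {}: π^{-1}(V) = ∅ ∈ τ ✓.
  V = {[46=49]}: π^{-1}(V) = {46, 49} ∉ τ ✗.
  V = {[47]}: π^{-1}(V) = {47} ∉ τ ✗.
  V = {[46=49], [47]}: π^{-1}(V) = {46, 47, 49} ∉ τ ✗.
  V = {[48=50]}: π^{-1}(V) = {48, 50} ∉ τ ✗.
  V = {[46=49], [48=50]}: π^{-1}(V) = {46, 48, 49, 50} ∉ τ ✗.
  V = {[47], [48=50]}: π^{-1}(V) = {47, 48, 50} ∉ τ ✗.
  V = {[46=49], [47], [48=50]}: π^{-1}(V) = {46, 47, 48, 49, 50} ∈ τ ✓.
Open sets in the quotient: τ_Q = {{}, {[46=49], [47], [48=50]}} (2 elements).


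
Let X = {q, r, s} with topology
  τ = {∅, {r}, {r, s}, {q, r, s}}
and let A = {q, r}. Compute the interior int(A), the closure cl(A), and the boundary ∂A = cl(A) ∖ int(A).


int(A) = {r}, cl(A) = {q, r, s}, ∂A = {q, s}.

Closed sets in (X, τ) are complements of opens:
  closed(X, τ) = {∅, {q}, {q, s}, {q, r, s}}.
int(A) = ⋃ {U ∈ τ : U ⊆ A}. Opens contained in A: ∅, {r}.
Taking the union of these: int(A) = {r}.
cl(A) = ⋂ {C closed : A ⊆ C}. Closed sets containing A: {q, r, s}.
Intersecting these: cl(A) = {q, r, s}.
∂A = cl(A) ∖ int(A) = {q, r, s} ∖ {r} = {q, s}.


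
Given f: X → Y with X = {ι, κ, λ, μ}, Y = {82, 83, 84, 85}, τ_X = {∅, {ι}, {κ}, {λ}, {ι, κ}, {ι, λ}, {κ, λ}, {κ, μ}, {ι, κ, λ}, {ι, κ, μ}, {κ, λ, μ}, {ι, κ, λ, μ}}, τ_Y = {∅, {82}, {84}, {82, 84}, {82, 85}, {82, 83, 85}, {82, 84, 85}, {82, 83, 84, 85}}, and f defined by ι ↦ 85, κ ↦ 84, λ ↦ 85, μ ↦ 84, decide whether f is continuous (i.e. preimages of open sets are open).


f IS continuous.

Compute f^{-1}(U) for each U ∈ τ_Y:
  U = ∅: f^{-1}(U) = ∅ ∈ τ_X ✓.
  U = {82}: f^{-1}(U) = ∅ ∈ τ_X ✓.
  U = {84}: f^{-1}(U) = {κ, μ} ∈ τ_X ✓.
  U = {82, 84}: f^{-1}(U) = {κ, μ} ∈ τ_X ✓.
  U = {82, 85}: f^{-1}(U) = {ι, λ} ∈ τ_X ✓.
  U = {82, 83, 85}: f^{-1}(U) = {ι, λ} ∈ τ_X ✓.
  U = {82, 84, 85}: f^{-1}(U) = {ι, κ, λ, μ} ∈ τ_X ✓.
  U = {82, 83, 84, 85}: f^{-1}(U) = {ι, κ, λ, μ} ∈ τ_X ✓.
Every preimage lies in τ_X, so f IS continuous.


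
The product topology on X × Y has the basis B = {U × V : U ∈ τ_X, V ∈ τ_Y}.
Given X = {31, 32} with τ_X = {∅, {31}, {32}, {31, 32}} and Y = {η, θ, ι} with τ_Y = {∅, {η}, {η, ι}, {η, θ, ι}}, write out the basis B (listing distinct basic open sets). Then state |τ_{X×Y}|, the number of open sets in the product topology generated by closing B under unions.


Basis B = {∅ × ∅, {31} × {η}, {32} × {η}, {31} × {η, ι}, {31, 32} × {η}, {32} × {η, ι}, {31} × {η, θ, ι}, {32} × {η, θ, ι}, {31, 32} × {η, ι}, {31, 32} × {η, θ, ι}}; |τ_{X×Y}| = 16.

Enumerate products U × V with U ∈ τ_X, V ∈ τ_Y (deduplicated):
  ∅ × ∅ = {} (∅)
  {31} × {η} = {(31,η)}
  {32} × {η} = {(32,η)}
  {31} × {η, ι} = {(31,η), (31,ι)}
  {31, 32} × {η} = {(31,η), (32,η)}
  {32} × {η, ι} = {(32,η), (32,ι)}
  {31} × {η, θ, ι} = {(31,η), (31,θ), (31,ι)}
  {32} × {η, θ, ι} = {(32,η), (32,θ), (32,ι)}
  {31, 32} × {η, ι} = {(31,η), (31,ι), (32,η), (32,ι)}
  {31, 32} × {η, θ, ι} = {(31,η), (31,θ), (31,ι), (32,η), (32,θ), (32,ι)}
These 10 distinct sets form the basis B.
Close under arbitrary unions to get τ_{X×Y}; counting gives |τ_{X×Y}| = 16.


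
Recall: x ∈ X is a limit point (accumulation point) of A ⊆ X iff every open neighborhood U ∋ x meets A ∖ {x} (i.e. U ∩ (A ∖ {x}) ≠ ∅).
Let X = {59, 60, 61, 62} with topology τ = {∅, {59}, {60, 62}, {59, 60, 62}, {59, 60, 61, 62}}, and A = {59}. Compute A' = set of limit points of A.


A' = {61}

For each x ∈ X, list the open sets U ∈ τ with x ∈ U, then check whether U ∩ (A ∖ {x}) ≠ ∅ for every such U.
  x = 59: open {59} ∋ x has {59} ∩ (A ∖ {59}) = ∅, so x is NOT a limit point.
  x = 60: open {60, 62} ∋ x has {60, 62} ∩ (A ∖ {60}) = ∅, so x is NOT a limit point.
  x = 61: opens ∋ x are {59, 60, 61, 62}; each meets A ∖ {61}, so x IS a limit point.
  x = 62: open {60, 62} ∋ x has {60, 62} ∩ (A ∖ {62}) = ∅, so x is NOT a limit point.
Collecting: A' = {61}.


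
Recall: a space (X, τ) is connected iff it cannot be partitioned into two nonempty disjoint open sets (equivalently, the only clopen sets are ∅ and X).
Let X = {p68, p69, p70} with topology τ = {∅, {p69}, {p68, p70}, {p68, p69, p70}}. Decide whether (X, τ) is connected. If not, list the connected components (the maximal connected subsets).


(X, τ) is disconnected; components = [{p69}, {p68, p70}].

Find clopen sets (U ∈ τ with X ∖ U ∈ τ):
  U = ∅, X ∖ U = {p68, p69, p70} — both open, so U is clopen.
  U = {p69}, X ∖ U = {p68, p70} — both open, so U is clopen.
  U = {p68, p70}, X ∖ U = {p69} — both open, so U is clopen.
  U = {p68, p69, p70}, X ∖ U = ∅ — both open, so U is clopen.
Nontrivial clopen(s) exist: e.g. {p68, p70}. So (X, τ) is disconnected.
Compute connected components by grouping points that agree on all clopens:
  component: {p69}
  component: {p68, p70}


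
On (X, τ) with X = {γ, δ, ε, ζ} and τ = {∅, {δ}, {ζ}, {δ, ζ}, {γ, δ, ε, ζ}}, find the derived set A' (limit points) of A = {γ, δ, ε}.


A' = {γ, ε}

For each x ∈ X, list the open sets U ∈ τ with x ∈ U, then check whether U ∩ (A ∖ {x}) ≠ ∅ for every such U.
  x = γ: opens ∋ x are {γ, δ, ε, ζ}; each meets A ∖ {γ}, so x IS a limit point.
  x = δ: open {δ} ∋ x has {δ} ∩ (A ∖ {δ}) = ∅, so x is NOT a limit point.
  x = ε: opens ∋ x are {γ, δ, ε, ζ}; each meets A ∖ {ε}, so x IS a limit point.
  x = ζ: open {ζ} ∋ x has {ζ} ∩ (A ∖ {ζ}) = ∅, so x is NOT a limit point.
Collecting: A' = {γ, ε}.


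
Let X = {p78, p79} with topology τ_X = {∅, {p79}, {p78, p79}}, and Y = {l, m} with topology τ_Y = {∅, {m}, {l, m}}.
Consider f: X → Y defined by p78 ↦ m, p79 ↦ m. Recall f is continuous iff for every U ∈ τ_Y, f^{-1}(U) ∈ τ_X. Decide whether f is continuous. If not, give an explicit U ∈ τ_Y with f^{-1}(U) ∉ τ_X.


f IS continuous.

Compute f^{-1}(U) for each U ∈ τ_Y:
  U = ∅: f^{-1}(U) = ∅ ∈ τ_X ✓.
  U = {m}: f^{-1}(U) = {p78, p79} ∈ τ_X ✓.
  U = {l, m}: f^{-1}(U) = {p78, p79} ∈ τ_X ✓.
Every preimage lies in τ_X, so f IS continuous.


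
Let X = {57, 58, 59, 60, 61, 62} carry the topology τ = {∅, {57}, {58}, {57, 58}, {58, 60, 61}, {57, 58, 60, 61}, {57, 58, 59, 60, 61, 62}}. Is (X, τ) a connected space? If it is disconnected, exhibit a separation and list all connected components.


(X, τ) is connected.

Find clopen sets (U ∈ τ with X ∖ U ∈ τ):
  U = ∅, X ∖ U = {57, 58, 59, 60, 61, 62} — both open, so U is clopen.
  U = {57, 58, 59, 60, 61, 62}, X ∖ U = ∅ — both open, so U is clopen.
Only trivial clopens (∅ and X) exist, so (X, τ) is connected.
Compute connected components by grouping points that agree on all clopens:
  component: {57, 58, 59, 60, 61, 62}


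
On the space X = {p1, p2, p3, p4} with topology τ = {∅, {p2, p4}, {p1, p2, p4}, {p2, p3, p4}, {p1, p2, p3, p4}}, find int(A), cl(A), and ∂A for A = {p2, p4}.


int(A) = {p2, p4}, cl(A) = {p1, p2, p3, p4}, ∂A = {p1, p3}.

Closed sets in (X, τ) are complements of opens:
  closed(X, τ) = {∅, {p1}, {p3}, {p1, p3}, {p1, p2, p3, p4}}.
int(A) = ⋃ {U ∈ τ : U ⊆ A}. Opens contained in A: ∅, {p2, p4}.
Taking the union of these: int(A) = {p2, p4}.
cl(A) = ⋂ {C closed : A ⊆ C}. Closed sets containing A: {p1, p2, p3, p4}.
Intersecting these: cl(A) = {p1, p2, p3, p4}.
∂A = cl(A) ∖ int(A) = {p1, p2, p3, p4} ∖ {p2, p4} = {p1, p3}.


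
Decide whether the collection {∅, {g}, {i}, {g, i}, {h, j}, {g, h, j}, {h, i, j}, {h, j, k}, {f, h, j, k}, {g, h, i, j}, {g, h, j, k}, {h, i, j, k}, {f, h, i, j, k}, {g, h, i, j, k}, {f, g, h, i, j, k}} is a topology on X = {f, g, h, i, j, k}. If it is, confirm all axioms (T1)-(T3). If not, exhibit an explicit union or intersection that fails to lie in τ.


τ is NOT a topology on X.

Axiom (T1): ∅ ∈ τ? Yes; X ∈ τ? Yes.
Axiom (T2/T3): check pairwise unions and intersections of members of τ.
Counterexample for (T2): {g} ∪ {f, h, j, k} = {f, g, h, j, k} ∉ τ. Therefore τ is NOT a topology.


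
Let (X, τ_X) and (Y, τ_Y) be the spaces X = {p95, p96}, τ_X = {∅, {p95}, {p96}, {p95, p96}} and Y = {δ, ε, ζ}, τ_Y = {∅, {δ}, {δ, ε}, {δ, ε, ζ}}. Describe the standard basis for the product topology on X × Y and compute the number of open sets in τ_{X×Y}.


Basis B = {∅ × ∅, {p95} × {δ}, {p96} × {δ}, {p95} × {δ, ε}, {p95, p96} × {δ}, {p96} × {δ, ε}, {p95} × {δ, ε, ζ}, {p96} × {δ, ε, ζ}, {p95, p96} × {δ, ε}, {p95, p96} × {δ, ε, ζ}}; |τ_{X×Y}| = 16.

Enumerate products U × V with U ∈ τ_X, V ∈ τ_Y (deduplicated):
  ∅ × ∅ = {} (∅)
  {p95} × {δ} = {(p95,δ)}
  {p96} × {δ} = {(p96,δ)}
  {p95} × {δ, ε} = {(p95,δ), (p95,ε)}
  {p95, p96} × {δ} = {(p95,δ), (p96,δ)}
  {p96} × {δ, ε} = {(p96,δ), (p96,ε)}
  {p95} × {δ, ε, ζ} = {(p95,δ), (p95,ε), (p95,ζ)}
  {p96} × {δ, ε, ζ} = {(p96,δ), (p96,ε), (p96,ζ)}
  {p95, p96} × {δ, ε} = {(p95,δ), (p95,ε), (p96,δ), (p96,ε)}
  {p95, p96} × {δ, ε, ζ} = {(p95,δ), (p95,ε), (p95,ζ), (p96,δ), (p96,ε), (p96,ζ)}
These 10 distinct sets form the basis B.
Close under arbitrary unions to get τ_{X×Y}; counting gives |τ_{X×Y}| = 16.


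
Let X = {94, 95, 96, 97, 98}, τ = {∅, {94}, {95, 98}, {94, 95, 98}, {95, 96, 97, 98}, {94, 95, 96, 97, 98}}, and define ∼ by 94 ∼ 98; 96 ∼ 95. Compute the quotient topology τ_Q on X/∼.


X/∼ = {[94=98], [95=96], [97]}; |τ_Q| = 2.

Equivalence classes: [94=98], [95=96], [97].
Quotient map π: X → X/∼ sends 94 ↦ [94=98], 95 ↦ [95=96], 96 ↦ [95=96], 97 ↦ [97], 98 ↦ [94=98].
For each subset V ⊆ X/∼, compute π^{-1}(V) ⊆ X and check whether π^{-1}(V) ∈ τ. V is open in τ_Q iff π^{-1}(V) ∈ τ.
  V = {}: π^{-1}(V) = ∅ ∈ τ ✓.
  V = {[94=98]}: π^{-1}(V) = {94, 98} ∉ τ ✗.
  V = {[95=96]}: π^{-1}(V) = {95, 96} ∉ τ ✗.
  V = {[94=98], [95=96]}: π^{-1}(V) = {94, 95, 96, 98} ∉ τ ✗.
  V = {[97]}: π^{-1}(V) = {97} ∉ τ ✗.
  V = {[94=98], [97]}: π^{-1}(V) = {94, 97, 98} ∉ τ ✗.
  V = {[95=96], [97]}: π^{-1}(V) = {95, 96, 97} ∉ τ ✗.
  V = {[94=98], [95=96], [97]}: π^{-1}(V) = {94, 95, 96, 97, 98} ∈ τ ✓.
Open sets in the quotient: τ_Q = {{}, {[94=98], [95=96], [97]}} (2 elements).


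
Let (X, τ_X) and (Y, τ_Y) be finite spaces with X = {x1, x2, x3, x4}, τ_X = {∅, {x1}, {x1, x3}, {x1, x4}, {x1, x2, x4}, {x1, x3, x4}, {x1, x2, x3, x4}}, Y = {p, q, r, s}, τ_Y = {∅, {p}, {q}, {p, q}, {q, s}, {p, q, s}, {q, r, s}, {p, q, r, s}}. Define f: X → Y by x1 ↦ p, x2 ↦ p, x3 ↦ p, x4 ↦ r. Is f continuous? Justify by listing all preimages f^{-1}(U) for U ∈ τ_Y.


f is NOT continuous.

Compute f^{-1}(U) for each U ∈ τ_Y:
  U = ∅: f^{-1}(U) = ∅ ∈ τ_X ✓.
  U = {p}: f^{-1}(U) = {x1, x2, x3} ∉ τ_X ✗.
  U = {q}: f^{-1}(U) = ∅ ∈ τ_X ✓.
  U = {p, q}: f^{-1}(U) = {x1, x2, x3} ∉ τ_X ✗.
  U = {q, s}: f^{-1}(U) = ∅ ∈ τ_X ✓.
  U = {p, q, s}: f^{-1}(U) = {x1, x2, x3} ∉ τ_X ✗.
  U = {q, r, s}: f^{-1}(U) = {x4} ∉ τ_X ✗.
  U = {p, q, r, s}: f^{-1}(U) = {x1, x2, x3, x4} ∈ τ_X ✓.
Found U = {p} with f^{-1}(U) = {x1, x2, x3} not in τ_X. Therefore f is NOT continuous.


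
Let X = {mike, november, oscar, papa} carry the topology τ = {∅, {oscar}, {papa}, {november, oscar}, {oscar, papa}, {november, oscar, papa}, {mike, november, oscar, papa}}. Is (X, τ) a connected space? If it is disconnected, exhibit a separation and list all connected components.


(X, τ) is connected.

Find clopen sets (U ∈ τ with X ∖ U ∈ τ):
  U = ∅, X ∖ U = {mike, november, oscar, papa} — both open, so U is clopen.
  U = {mike, november, oscar, papa}, X ∖ U = ∅ — both open, so U is clopen.
Only trivial clopens (∅ and X) exist, so (X, τ) is connected.
Compute connected components by grouping points that agree on all clopens:
  component: {mike, november, oscar, papa}


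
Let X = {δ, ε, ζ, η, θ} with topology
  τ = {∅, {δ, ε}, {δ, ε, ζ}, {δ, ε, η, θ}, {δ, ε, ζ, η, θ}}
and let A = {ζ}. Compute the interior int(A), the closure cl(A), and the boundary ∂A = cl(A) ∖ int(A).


int(A) = ∅, cl(A) = {ζ}, ∂A = {ζ}.

Closed sets in (X, τ) are complements of opens:
  closed(X, τ) = {∅, {ζ}, {η, θ}, {ζ, η, θ}, {δ, ε, ζ, η, θ}}.
int(A) = ⋃ {U ∈ τ : U ⊆ A}. Opens contained in A: ∅.
Taking the union of these: int(A) = ∅.
cl(A) = ⋂ {C closed : A ⊆ C}. Closed sets containing A: {ζ}, {ζ, η, θ}, {δ, ε, ζ, η, θ}.
Intersecting these: cl(A) = {ζ}.
∂A = cl(A) ∖ int(A) = {ζ} ∖ ∅ = {ζ}.


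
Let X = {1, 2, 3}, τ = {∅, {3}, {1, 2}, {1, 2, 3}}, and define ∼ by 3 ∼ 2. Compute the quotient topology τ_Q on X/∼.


X/∼ = {[1], [2=3]}; |τ_Q| = 2.

Equivalence classes: [1], [2=3].
Quotient map π: X → X/∼ sends 1 ↦ [1], 2 ↦ [2=3], 3 ↦ [2=3].
For each subset V ⊆ X/∼, compute π^{-1}(V) ⊆ X and check whether π^{-1}(V) ∈ τ. V is open in τ_Q iff π^{-1}(V) ∈ τ.
  V = {}: π^{-1}(V) = ∅ ∈ τ ✓.
  V = {[1]}: π^{-1}(V) = {1} ∉ τ ✗.
  V = {[2=3]}: π^{-1}(V) = {2, 3} ∉ τ ✗.
  V = {[1], [2=3]}: π^{-1}(V) = {1, 2, 3} ∈ τ ✓.
Open sets in the quotient: τ_Q = {{}, {[1], [2=3]}} (2 elements).


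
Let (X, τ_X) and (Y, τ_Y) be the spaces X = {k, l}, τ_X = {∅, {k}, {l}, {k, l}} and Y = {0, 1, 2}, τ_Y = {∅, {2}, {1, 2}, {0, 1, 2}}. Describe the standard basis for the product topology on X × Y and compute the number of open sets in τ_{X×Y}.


Basis B = {∅ × ∅, {k} × {2}, {l} × {2}, {k} × {1, 2}, {k, l} × {2}, {l} × {1, 2}, {k} × {0, 1, 2}, {l} × {0, 1, 2}, {k, l} × {1, 2}, {k, l} × {0, 1, 2}}; |τ_{X×Y}| = 16.

Enumerate products U × V with U ∈ τ_X, V ∈ τ_Y (deduplicated):
  ∅ × ∅ = {} (∅)
  {k} × {2} = {(k,2)}
  {l} × {2} = {(l,2)}
  {k} × {1, 2} = {(k,1), (k,2)}
  {k, l} × {2} = {(k,2), (l,2)}
  {l} × {1, 2} = {(l,1), (l,2)}
  {k} × {0, 1, 2} = {(k,0), (k,1), (k,2)}
  {l} × {0, 1, 2} = {(l,0), (l,1), (l,2)}
  {k, l} × {1, 2} = {(k,1), (k,2), (l,1), (l,2)}
  {k, l} × {0, 1, 2} = {(k,0), (k,1), (k,2), (l,0), (l,1), (l,2)}
These 10 distinct sets form the basis B.
Close under arbitrary unions to get τ_{X×Y}; counting gives |τ_{X×Y}| = 16.


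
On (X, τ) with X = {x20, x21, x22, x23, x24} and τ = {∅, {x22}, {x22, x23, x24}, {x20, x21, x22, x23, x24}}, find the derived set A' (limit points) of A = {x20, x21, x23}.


A' = {x20, x21, x24}

For each x ∈ X, list the open sets U ∈ τ with x ∈ U, then check whether U ∩ (A ∖ {x}) ≠ ∅ for every such U.
  x = x20: opens ∋ x are {x20, x21, x22, x23, x24}; each meets A ∖ {x20}, so x IS a limit point.
  x = x21: opens ∋ x are {x20, x21, x22, x23, x24}; each meets A ∖ {x21}, so x IS a limit point.
  x = x22: open {x22} ∋ x has {x22} ∩ (A ∖ {x22}) = ∅, so x is NOT a limit point.
  x = x23: open {x22, x23, x24} ∋ x has {x22, x23, x24} ∩ (A ∖ {x23}) = ∅, so x is NOT a limit point.
  x = x24: opens ∋ x are {x22, x23, x24}, {x20, x21, x22, x23, x24}; each meets A ∖ {x24}, so x IS a limit point.
Collecting: A' = {x20, x21, x24}.


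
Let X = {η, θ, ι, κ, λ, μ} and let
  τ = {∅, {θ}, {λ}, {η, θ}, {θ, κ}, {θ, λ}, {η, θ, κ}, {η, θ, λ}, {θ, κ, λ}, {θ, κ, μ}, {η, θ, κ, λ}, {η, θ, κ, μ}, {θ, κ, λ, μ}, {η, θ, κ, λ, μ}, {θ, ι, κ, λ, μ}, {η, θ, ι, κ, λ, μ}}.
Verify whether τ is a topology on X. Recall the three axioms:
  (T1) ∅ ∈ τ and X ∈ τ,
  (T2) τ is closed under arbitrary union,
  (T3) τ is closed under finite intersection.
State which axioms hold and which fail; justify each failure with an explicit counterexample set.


τ IS a topology on X.

Axiom (T1): ∅ ∈ τ? Yes; X ∈ τ? Yes.
Axiom (T2/T3): check pairwise unions and intersections of members of τ.
All pairwise intersections and unions checked — each lies in τ. Therefore τ satisfies (T1), (T2), (T3): it IS a topology on X.


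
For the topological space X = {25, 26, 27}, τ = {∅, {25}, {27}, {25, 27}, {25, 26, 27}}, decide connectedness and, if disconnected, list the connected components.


(X, τ) is connected.

Find clopen sets (U ∈ τ with X ∖ U ∈ τ):
  U = ∅, X ∖ U = {25, 26, 27} — both open, so U is clopen.
  U = {25, 26, 27}, X ∖ U = ∅ — both open, so U is clopen.
Only trivial clopens (∅ and X) exist, so (X, τ) is connected.
Compute connected components by grouping points that agree on all clopens:
  component: {25, 26, 27}


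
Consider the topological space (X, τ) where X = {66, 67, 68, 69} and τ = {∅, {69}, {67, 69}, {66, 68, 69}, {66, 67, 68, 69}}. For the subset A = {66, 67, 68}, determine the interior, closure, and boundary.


int(A) = ∅, cl(A) = {66, 67, 68}, ∂A = {66, 67, 68}.

Closed sets in (X, τ) are complements of opens:
  closed(X, τ) = {∅, {67}, {66, 68}, {66, 67, 68}, {66, 67, 68, 69}}.
int(A) = ⋃ {U ∈ τ : U ⊆ A}. Opens contained in A: ∅.
Taking the union of these: int(A) = ∅.
cl(A) = ⋂ {C closed : A ⊆ C}. Closed sets containing A: {66, 67, 68}, {66, 67, 68, 69}.
Intersecting these: cl(A) = {66, 67, 68}.
∂A = cl(A) ∖ int(A) = {66, 67, 68} ∖ ∅ = {66, 67, 68}.


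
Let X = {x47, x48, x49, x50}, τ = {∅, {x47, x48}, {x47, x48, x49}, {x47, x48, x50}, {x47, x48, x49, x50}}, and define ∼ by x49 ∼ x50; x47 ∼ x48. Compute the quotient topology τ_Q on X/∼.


X/∼ = {[x47=x48], [x49=x50]}; |τ_Q| = 3.

Equivalence classes: [x47=x48], [x49=x50].
Quotient map π: X → X/∼ sends x47 ↦ [x47=x48], x48 ↦ [x47=x48], x49 ↦ [x49=x50], x50 ↦ [x49=x50].
For each subset V ⊆ X/∼, compute π^{-1}(V) ⊆ X and check whether π^{-1}(V) ∈ τ. V is open in τ_Q iff π^{-1}(V) ∈ τ.
  V = {}: π^{-1}(V) = ∅ ∈ τ ✓.
  V = {[x47=x48]}: π^{-1}(V) = {x47, x48} ∈ τ ✓.
  V = {[x49=x50]}: π^{-1}(V) = {x49, x50} ∉ τ ✗.
  V = {[x47=x48], [x49=x50]}: π^{-1}(V) = {x47, x48, x49, x50} ∈ τ ✓.
Open sets in the quotient: τ_Q = {{}, {[x47=x48]}, {[x47=x48], [x49=x50]}} (3 elements).


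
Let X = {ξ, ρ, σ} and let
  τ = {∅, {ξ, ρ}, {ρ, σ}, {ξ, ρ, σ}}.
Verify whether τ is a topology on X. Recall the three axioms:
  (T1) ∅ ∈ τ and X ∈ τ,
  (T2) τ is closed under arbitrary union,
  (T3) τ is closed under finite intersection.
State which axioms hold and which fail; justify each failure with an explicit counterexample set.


τ is NOT a topology on X.

Axiom (T1): ∅ ∈ τ? Yes; X ∈ τ? Yes.
Axiom (T2/T3): check pairwise unions and intersections of members of τ.
Counterexample for (T3): {ξ, ρ} ∩ {ρ, σ} = {ρ} ∉ τ. Therefore τ is NOT a topology.


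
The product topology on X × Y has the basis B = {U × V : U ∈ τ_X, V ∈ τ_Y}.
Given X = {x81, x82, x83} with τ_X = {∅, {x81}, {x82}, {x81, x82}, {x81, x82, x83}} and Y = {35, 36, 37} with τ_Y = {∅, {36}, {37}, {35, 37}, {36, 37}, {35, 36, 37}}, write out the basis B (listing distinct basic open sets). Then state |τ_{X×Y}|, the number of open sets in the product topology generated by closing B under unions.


Basis B = {∅ × ∅, {x81} × {36}, {x81} × {37}, {x82} × {36}, {x82} × {37}, {x81} × {35, 37}, {x81} × {36, 37}, {x81, x82} × {36}, {x81, x82} × {37}, {x82} × {35, 37}, {x82} × {36, 37}, {x81} × {35, 36, 37}, {x81, x82, x83} × {36}, {x81, x82, x83} × {37}, {x82} × {35, 36, 37}, {x81, x82} × {35, 37}, {x81, x82} × {36, 37}, {x81, x82} × {35, 36, 37}, {x81, x82, x83} × {35, 37}, {x81, x82, x83} × {36, 37}, {x81, x82, x83} × {35, 36, 37}}; |τ_{X×Y}| = 70.

Enumerate products U × V with U ∈ τ_X, V ∈ τ_Y (deduplicated):
  ∅ × ∅ = {} (∅)
  {x81} × {36} = {(x81,36)}
  {x81} × {37} = {(x81,37)}
  {x82} × {36} = {(x82,36)}
  {x82} × {37} = {(x82,37)}
  {x81} × {35, 37} = {(x81,35), (x81,37)}
  {x81} × {36, 37} = {(x81,36), (x81,37)}
  {x81, x82} × {36} = {(x81,36), (x82,36)}
  {x81, x82} × {37} = {(x81,37), (x82,37)}
  {x82} × {35, 37} = {(x82,35), (x82,37)}
  {x82} × {36, 37} = {(x82,36), (x82,37)}
  {x81} × {35, 36, 37} = {(x81,35), (x81,36), (x81,37)}
  {x81, x82, x83} × {36} = {(x81,36), (x82,36), (x83,36)}
  {x81, x82, x83} × {37} = {(x81,37), (x82,37), (x83,37)}
  {x82} × {35, 36, 37} = {(x82,35), (x82,36), (x82,37)}
  {x81, x82} × {35, 37} = {(x81,35), (x81,37), (x82,35), (x82,37)}
  {x81, x82} × {36, 37} = {(x81,36), (x81,37), (x82,36), (x82,37)}
  {x81, x82} × {35, 36, 37} = {(x81,35), (x81,36), (x81,37), (x82,35), (x82,36), (x82,37)}
  {x81, x82, x83} × {35, 37} = {(x81,35), (x81,37), (x82,35), (x82,37), (x83,35), (x83,37)}
  {x81, x82, x83} × {36, 37} = {(x81,36), (x81,37), (x82,36), (x82,37), (x83,36), (x83,37)}
  {x81, x82, x83} × {35, 36, 37} = {(x81,35), (x81,36), (x81,37), (x82,35), (x82,36), (x82,37), (x83,35), (x83,36), (x83,37)}
These 21 distinct sets form the basis B.
Close under arbitrary unions to get τ_{X×Y}; counting gives |τ_{X×Y}| = 70.


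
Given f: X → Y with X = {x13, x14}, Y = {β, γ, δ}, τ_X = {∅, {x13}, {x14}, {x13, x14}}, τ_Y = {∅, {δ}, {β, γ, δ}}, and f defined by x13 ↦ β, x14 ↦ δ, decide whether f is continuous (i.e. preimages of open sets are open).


f IS continuous.

Compute f^{-1}(U) for each U ∈ τ_Y:
  U = ∅: f^{-1}(U) = ∅ ∈ τ_X ✓.
  U = {δ}: f^{-1}(U) = {x14} ∈ τ_X ✓.
  U = {β, γ, δ}: f^{-1}(U) = {x13, x14} ∈ τ_X ✓.
Every preimage lies in τ_X, so f IS continuous.


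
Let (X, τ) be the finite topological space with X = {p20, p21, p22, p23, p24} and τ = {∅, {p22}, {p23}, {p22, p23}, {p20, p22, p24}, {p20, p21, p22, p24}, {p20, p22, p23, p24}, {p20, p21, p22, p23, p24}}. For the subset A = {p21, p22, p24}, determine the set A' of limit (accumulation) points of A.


A' = {p20, p21, p24}

For each x ∈ X, list the open sets U ∈ τ with x ∈ U, then check whether U ∩ (A ∖ {x}) ≠ ∅ for every such U.
  x = p20: opens ∋ x are {p20, p22, p24}, {p20, p21, p22, p24}, {p20, p22, p23, p24}, {p20, p21, p22, p23, p24}; each meets A ∖ {p20}, so x IS a limit point.
  x = p21: opens ∋ x are {p20, p21, p22, p24}, {p20, p21, p22, p23, p24}; each meets A ∖ {p21}, so x IS a limit point.
  x = p22: open {p22} ∋ x has {p22} ∩ (A ∖ {p22}) = ∅, so x is NOT a limit point.
  x = p23: open {p23} ∋ x has {p23} ∩ (A ∖ {p23}) = ∅, so x is NOT a limit point.
  x = p24: opens ∋ x are {p20, p22, p24}, {p20, p21, p22, p24}, {p20, p22, p23, p24}, {p20, p21, p22, p23, p24}; each meets A ∖ {p24}, so x IS a limit point.
Collecting: A' = {p20, p21, p24}.


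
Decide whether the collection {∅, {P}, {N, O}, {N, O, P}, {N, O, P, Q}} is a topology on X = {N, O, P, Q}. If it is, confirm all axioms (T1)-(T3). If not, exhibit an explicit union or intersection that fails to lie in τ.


τ IS a topology on X.

Axiom (T1): ∅ ∈ τ? Yes; X ∈ τ? Yes.
Axiom (T2/T3): check pairwise unions and intersections of members of τ.
All pairwise intersections and unions checked — each lies in τ. Therefore τ satisfies (T1), (T2), (T3): it IS a topology on X.


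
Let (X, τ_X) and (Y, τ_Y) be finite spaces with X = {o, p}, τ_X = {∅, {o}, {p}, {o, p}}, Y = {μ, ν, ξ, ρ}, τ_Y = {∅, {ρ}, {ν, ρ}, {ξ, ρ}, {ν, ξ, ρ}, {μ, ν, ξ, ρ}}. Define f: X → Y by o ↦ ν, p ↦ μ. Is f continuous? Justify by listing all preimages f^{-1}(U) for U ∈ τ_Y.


f IS continuous.

Compute f^{-1}(U) for each U ∈ τ_Y:
  U = ∅: f^{-1}(U) = ∅ ∈ τ_X ✓.
  U = {ρ}: f^{-1}(U) = ∅ ∈ τ_X ✓.
  U = {ν, ρ}: f^{-1}(U) = {o} ∈ τ_X ✓.
  U = {ξ, ρ}: f^{-1}(U) = ∅ ∈ τ_X ✓.
  U = {ν, ξ, ρ}: f^{-1}(U) = {o} ∈ τ_X ✓.
  U = {μ, ν, ξ, ρ}: f^{-1}(U) = {o, p} ∈ τ_X ✓.
Every preimage lies in τ_X, so f IS continuous.


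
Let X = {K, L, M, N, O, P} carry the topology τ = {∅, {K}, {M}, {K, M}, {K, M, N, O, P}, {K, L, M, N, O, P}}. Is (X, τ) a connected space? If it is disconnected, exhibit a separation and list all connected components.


(X, τ) is connected.

Find clopen sets (U ∈ τ with X ∖ U ∈ τ):
  U = ∅, X ∖ U = {K, L, M, N, O, P} — both open, so U is clopen.
  U = {K, L, M, N, O, P}, X ∖ U = ∅ — both open, so U is clopen.
Only trivial clopens (∅ and X) exist, so (X, τ) is connected.
Compute connected components by grouping points that agree on all clopens:
  component: {K, L, M, N, O, P}


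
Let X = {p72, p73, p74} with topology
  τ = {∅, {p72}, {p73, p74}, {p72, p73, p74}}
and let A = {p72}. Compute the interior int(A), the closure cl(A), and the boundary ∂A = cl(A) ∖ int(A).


int(A) = {p72}, cl(A) = {p72}, ∂A = ∅.

Closed sets in (X, τ) are complements of opens:
  closed(X, τ) = {∅, {p72}, {p73, p74}, {p72, p73, p74}}.
int(A) = ⋃ {U ∈ τ : U ⊆ A}. Opens contained in A: ∅, {p72}.
Taking the union of these: int(A) = {p72}.
cl(A) = ⋂ {C closed : A ⊆ C}. Closed sets containing A: {p72}, {p72, p73, p74}.
Intersecting these: cl(A) = {p72}.
∂A = cl(A) ∖ int(A) = {p72} ∖ {p72} = ∅.


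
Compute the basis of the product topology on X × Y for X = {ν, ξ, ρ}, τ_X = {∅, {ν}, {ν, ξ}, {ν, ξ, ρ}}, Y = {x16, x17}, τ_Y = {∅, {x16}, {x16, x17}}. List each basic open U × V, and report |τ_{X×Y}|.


Basis B = {∅ × ∅, {ν} × {x16}, {ν} × {x16, x17}, {ν, ξ} × {x16}, {ν, ξ, ρ} × {x16}, {ν, ξ} × {x16, x17}, {ν, ξ, ρ} × {x16, x17}}; |τ_{X×Y}| = 10.

Enumerate products U × V with U ∈ τ_X, V ∈ τ_Y (deduplicated):
  ∅ × ∅ = {} (∅)
  {ν} × {x16} = {(ν,x16)}
  {ν} × {x16, x17} = {(ν,x16), (ν,x17)}
  {ν, ξ} × {x16} = {(ν,x16), (ξ,x16)}
  {ν, ξ, ρ} × {x16} = {(ν,x16), (ξ,x16), (ρ,x16)}
  {ν, ξ} × {x16, x17} = {(ν,x16), (ν,x17), (ξ,x16), (ξ,x17)}
  {ν, ξ, ρ} × {x16, x17} = {(ν,x16), (ν,x17), (ξ,x16), (ξ,x17), (ρ,x16), (ρ,x17)}
These 7 distinct sets form the basis B.
Close under arbitrary unions to get τ_{X×Y}; counting gives |τ_{X×Y}| = 10.


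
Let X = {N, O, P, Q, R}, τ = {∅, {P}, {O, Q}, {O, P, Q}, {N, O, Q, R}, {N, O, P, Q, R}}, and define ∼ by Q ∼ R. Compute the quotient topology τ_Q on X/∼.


X/∼ = {[N], [O], [P], [Q=R]}; |τ_Q| = 4.

Equivalence classes: [N], [O], [P], [Q=R].
Quotient map π: X → X/∼ sends N ↦ [N], O ↦ [O], P ↦ [P], Q ↦ [Q=R], R ↦ [Q=R].
For each subset V ⊆ X/∼, compute π^{-1}(V) ⊆ X and check whether π^{-1}(V) ∈ τ. V is open in τ_Q iff π^{-1}(V) ∈ τ.
  V = {}: π^{-1}(V) = ∅ ∈ τ ✓.
  V = {[N]}: π^{-1}(V) = {N} ∉ τ ✗.
  V = {[O]}: π^{-1}(V) = {O} ∉ τ ✗.
  V = {[N], [O]}: π^{-1}(V) = {N, O} ∉ τ ✗.
  V = {[P]}: π^{-1}(V) = {P} ∈ τ ✓.
  V = {[N], [P]}: π^{-1}(V) = {N, P} ∉ τ ✗.
  V = {[O], [P]}: π^{-1}(V) = {O, P} ∉ τ ✗.
  V = {[N], [O], [P]}: π^{-1}(V) = {N, O, P} ∉ τ ✗.
  V = {[Q=R]}: π^{-1}(V) = {Q, R} ∉ τ ✗.
  V = {[N], [Q=R]}: π^{-1}(V) = {N, Q, R} ∉ τ ✗.
  V = {[O], [Q=R]}: π^{-1}(V) = {O, Q, R} ∉ τ ✗.
  V = {[N], [O], [Q=R]}: π^{-1}(V) = {N, O, Q, R} ∈ τ ✓.
  V = {[P], [Q=R]}: π^{-1}(V) = {P, Q, R} ∉ τ ✗.
  V = {[N], [P], [Q=R]}: π^{-1}(V) = {N, P, Q, R} ∉ τ ✗.
  V = {[O], [P], [Q=R]}: π^{-1}(V) = {O, P, Q, R} ∉ τ ✗.
  V = {[N], [O], [P], [Q=R]}: π^{-1}(V) = {N, O, P, Q, R} ∈ τ ✓.
Open sets in the quotient: τ_Q = {{}, {[P]}, {[N], [O], [Q=R]}, {[N], [O], [P], [Q=R]}} (4 elements).


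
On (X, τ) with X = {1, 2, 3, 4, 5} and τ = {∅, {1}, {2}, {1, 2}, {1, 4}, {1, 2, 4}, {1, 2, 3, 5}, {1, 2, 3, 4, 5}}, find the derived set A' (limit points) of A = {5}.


A' = {3}

For each x ∈ X, list the open sets U ∈ τ with x ∈ U, then check whether U ∩ (A ∖ {x}) ≠ ∅ for every such U.
  x = 1: open {1} ∋ x has {1} ∩ (A ∖ {1}) = ∅, so x is NOT a limit point.
  x = 2: open {2} ∋ x has {2} ∩ (A ∖ {2}) = ∅, so x is NOT a limit point.
  x = 3: opens ∋ x are {1, 2, 3, 5}, {1, 2, 3, 4, 5}; each meets A ∖ {3}, so x IS a limit point.
  x = 4: open {1, 4} ∋ x has {1, 4} ∩ (A ∖ {4}) = ∅, so x is NOT a limit point.
  x = 5: open {1, 2, 3, 5} ∋ x has {1, 2, 3, 5} ∩ (A ∖ {5}) = ∅, so x is NOT a limit point.
Collecting: A' = {3}.


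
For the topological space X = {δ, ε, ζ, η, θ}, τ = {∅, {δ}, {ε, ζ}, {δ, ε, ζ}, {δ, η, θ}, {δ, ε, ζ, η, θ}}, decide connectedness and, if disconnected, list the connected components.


(X, τ) is disconnected; components = [{ε, ζ}, {δ, η, θ}].

Find clopen sets (U ∈ τ with X ∖ U ∈ τ):
  U = ∅, X ∖ U = {δ, ε, ζ, η, θ} — both open, so U is clopen.
  U = {ε, ζ}, X ∖ U = {δ, η, θ} — both open, so U is clopen.
  U = {δ, η, θ}, X ∖ U = {ε, ζ} — both open, so U is clopen.
  U = {δ, ε, ζ, η, θ}, X ∖ U = ∅ — both open, so U is clopen.
Nontrivial clopen(s) exist: e.g. {ε, ζ}. So (X, τ) is disconnected.
Compute connected components by grouping points that agree on all clopens:
  component: {ε, ζ}
  component: {δ, η, θ}


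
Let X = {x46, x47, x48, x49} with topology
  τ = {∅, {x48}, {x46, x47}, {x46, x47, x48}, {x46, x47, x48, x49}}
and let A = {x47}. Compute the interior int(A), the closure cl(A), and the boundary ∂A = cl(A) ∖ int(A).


int(A) = ∅, cl(A) = {x46, x47, x49}, ∂A = {x46, x47, x49}.

Closed sets in (X, τ) are complements of opens:
  closed(X, τ) = {∅, {x49}, {x48, x49}, {x46, x47, x49}, {x46, x47, x48, x49}}.
int(A) = ⋃ {U ∈ τ : U ⊆ A}. Opens contained in A: ∅.
Taking the union of these: int(A) = ∅.
cl(A) = ⋂ {C closed : A ⊆ C}. Closed sets containing A: {x46, x47, x49}, {x46, x47, x48, x49}.
Intersecting these: cl(A) = {x46, x47, x49}.
∂A = cl(A) ∖ int(A) = {x46, x47, x49} ∖ ∅ = {x46, x47, x49}.


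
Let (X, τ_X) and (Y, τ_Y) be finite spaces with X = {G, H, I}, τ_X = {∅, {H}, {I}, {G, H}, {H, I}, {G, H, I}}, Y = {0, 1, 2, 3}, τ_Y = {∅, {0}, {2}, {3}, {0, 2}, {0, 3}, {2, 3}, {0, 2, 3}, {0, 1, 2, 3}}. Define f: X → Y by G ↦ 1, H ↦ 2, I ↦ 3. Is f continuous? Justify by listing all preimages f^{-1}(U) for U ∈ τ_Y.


f IS continuous.

Compute f^{-1}(U) for each U ∈ τ_Y:
  U = ∅: f^{-1}(U) = ∅ ∈ τ_X ✓.
  U = {0}: f^{-1}(U) = ∅ ∈ τ_X ✓.
  U = {2}: f^{-1}(U) = {H} ∈ τ_X ✓.
  U = {3}: f^{-1}(U) = {I} ∈ τ_X ✓.
  U = {0, 2}: f^{-1}(U) = {H} ∈ τ_X ✓.
  U = {0, 3}: f^{-1}(U) = {I} ∈ τ_X ✓.
  U = {2, 3}: f^{-1}(U) = {H, I} ∈ τ_X ✓.
  U = {0, 2, 3}: f^{-1}(U) = {H, I} ∈ τ_X ✓.
  U = {0, 1, 2, 3}: f^{-1}(U) = {G, H, I} ∈ τ_X ✓.
Every preimage lies in τ_X, so f IS continuous.


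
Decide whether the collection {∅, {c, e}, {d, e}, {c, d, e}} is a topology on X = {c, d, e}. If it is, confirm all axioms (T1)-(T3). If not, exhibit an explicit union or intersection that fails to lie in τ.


τ is NOT a topology on X.

Axiom (T1): ∅ ∈ τ? Yes; X ∈ τ? Yes.
Axiom (T2/T3): check pairwise unions and intersections of members of τ.
Counterexample for (T3): {c, e} ∩ {d, e} = {e} ∉ τ. Therefore τ is NOT a topology.


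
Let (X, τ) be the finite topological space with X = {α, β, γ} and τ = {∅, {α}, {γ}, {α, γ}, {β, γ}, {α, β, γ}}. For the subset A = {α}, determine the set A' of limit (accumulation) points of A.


A' = ∅

For each x ∈ X, list the open sets U ∈ τ with x ∈ U, then check whether U ∩ (A ∖ {x}) ≠ ∅ for every such U.
  x = α: open {α} ∋ x has {α} ∩ (A ∖ {α}) = ∅, so x is NOT a limit point.
  x = β: open {β, γ} ∋ x has {β, γ} ∩ (A ∖ {β}) = ∅, so x is NOT a limit point.
  x = γ: open {γ} ∋ x has {γ} ∩ (A ∖ {γ}) = ∅, so x is NOT a limit point.
Collecting: A' = ∅.
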